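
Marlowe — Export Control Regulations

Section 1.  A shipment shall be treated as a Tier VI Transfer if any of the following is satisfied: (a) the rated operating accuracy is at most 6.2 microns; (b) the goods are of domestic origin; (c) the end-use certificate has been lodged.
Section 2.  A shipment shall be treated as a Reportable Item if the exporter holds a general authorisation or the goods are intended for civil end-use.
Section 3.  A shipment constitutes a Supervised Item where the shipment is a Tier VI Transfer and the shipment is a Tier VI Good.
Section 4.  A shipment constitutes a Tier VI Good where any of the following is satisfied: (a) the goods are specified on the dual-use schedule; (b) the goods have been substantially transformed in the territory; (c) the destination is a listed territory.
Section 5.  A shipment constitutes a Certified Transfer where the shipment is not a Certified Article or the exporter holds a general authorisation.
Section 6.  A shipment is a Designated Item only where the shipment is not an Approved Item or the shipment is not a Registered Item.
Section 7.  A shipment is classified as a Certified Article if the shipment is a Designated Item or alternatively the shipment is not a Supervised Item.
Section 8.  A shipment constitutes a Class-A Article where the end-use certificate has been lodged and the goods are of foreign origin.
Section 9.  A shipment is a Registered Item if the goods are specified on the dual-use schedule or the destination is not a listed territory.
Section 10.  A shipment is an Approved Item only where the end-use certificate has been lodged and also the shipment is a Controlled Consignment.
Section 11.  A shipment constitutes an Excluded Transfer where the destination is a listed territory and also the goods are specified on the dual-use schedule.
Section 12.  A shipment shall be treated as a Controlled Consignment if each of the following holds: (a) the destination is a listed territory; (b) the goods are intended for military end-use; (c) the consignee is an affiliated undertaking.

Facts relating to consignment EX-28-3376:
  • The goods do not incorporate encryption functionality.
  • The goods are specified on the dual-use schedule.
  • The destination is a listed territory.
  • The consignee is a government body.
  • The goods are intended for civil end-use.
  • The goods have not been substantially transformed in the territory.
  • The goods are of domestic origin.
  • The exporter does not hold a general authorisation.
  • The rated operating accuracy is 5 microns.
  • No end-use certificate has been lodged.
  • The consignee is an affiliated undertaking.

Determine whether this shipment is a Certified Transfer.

section 12 — Controlled Consignment: [the destination is a listed territory? yes] AND [the goods are intended for military end-use? no] AND [the consignee is an affiliated undertaking? yes] → not satisfied.
section 10 — Approved Item: [the end-use certificate has been lodged? no] AND [Controlled Consignment (section 12)? no] → not satisfied.
section 9 — Registered Item: [the goods are specified on the dual-use schedule? yes] OR [the destination is not a listed territory? no] → satisfied.
section 6 — Designated Item: [not an Approved Item (section 10)? yes] OR [not a Registered Item (section 9)? no] → satisfied.
section 1 — Tier VI Transfer: [rated operating accuracy: 5 microns ≤ 6.2 microns? yes] OR [the goods are of domestic origin? yes] OR [the end-use certificate has been lodged? no] → satisfied.
section 4 — Tier VI Good: [the goods are specified on the dual-use schedule? yes] OR [the goods have been substantially transformed in the territory? no] OR [the destination is a listed territory? yes] → satisfied.
section 3 — Supervised Item: [Tier VI Transfer (section 1)? yes] AND [Tier VI Good (section 4)? yes] → satisfied.
section 7 — Certified Article: [Designated Item (section 6)? yes] OR [not a Supervised Item (section 3)? no] → satisfied.
section 5 — Certified Transfer: [not a Certified Article (section 7)? no] OR [the exporter holds a general authorisation? no] → not satisfied.

No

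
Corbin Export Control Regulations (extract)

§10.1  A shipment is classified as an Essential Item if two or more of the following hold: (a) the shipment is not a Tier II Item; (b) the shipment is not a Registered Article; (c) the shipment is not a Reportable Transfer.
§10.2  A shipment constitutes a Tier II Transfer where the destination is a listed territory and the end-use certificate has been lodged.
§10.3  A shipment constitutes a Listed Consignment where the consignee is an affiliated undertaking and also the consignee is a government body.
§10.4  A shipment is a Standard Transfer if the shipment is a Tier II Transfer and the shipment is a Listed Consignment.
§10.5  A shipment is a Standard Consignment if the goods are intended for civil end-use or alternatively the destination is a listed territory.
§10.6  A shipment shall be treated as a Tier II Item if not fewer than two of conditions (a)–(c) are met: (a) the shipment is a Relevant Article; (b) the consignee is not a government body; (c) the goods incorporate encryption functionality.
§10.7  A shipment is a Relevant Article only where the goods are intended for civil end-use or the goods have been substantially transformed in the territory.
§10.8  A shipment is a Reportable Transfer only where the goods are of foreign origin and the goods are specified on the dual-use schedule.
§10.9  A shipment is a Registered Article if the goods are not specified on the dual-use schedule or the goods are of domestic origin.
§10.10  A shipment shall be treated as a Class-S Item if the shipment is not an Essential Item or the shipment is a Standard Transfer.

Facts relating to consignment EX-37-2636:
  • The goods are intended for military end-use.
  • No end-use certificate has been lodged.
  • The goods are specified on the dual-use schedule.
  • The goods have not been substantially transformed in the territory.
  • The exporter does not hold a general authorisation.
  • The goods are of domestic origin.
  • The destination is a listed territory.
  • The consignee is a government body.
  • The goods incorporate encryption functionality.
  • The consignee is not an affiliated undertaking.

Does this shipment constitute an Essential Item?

Under §10.7: the goods are intended for civil end-use? no; or the goods have been substantially transformed in the territory? no. So the shipment is not a Relevant Article.
Under §10.6: Relevant Article (§10.7)? no; the consignee is not a government body? no; the goods incorporate encryption functionality? yes — 1 of 3 hold (need ≥2) → not satisfied.
Under §10.9: the goods are not specified on the dual-use schedule? no; or the goods are of domestic origin? yes. So the shipment is a Registered Article.
Under §10.8: the goods are of foreign origin? no; and the goods are specified on the dual-use schedule? yes. So the shipment is not a Reportable Transfer.
Under §10.1: not a Tier II Item (§10.6)? yes; not a Registered Article (§10.9)? no; not a Reportable Transfer (§10.8)? yes — 2 of 3 hold (need ≥2) → satisfied.

Yes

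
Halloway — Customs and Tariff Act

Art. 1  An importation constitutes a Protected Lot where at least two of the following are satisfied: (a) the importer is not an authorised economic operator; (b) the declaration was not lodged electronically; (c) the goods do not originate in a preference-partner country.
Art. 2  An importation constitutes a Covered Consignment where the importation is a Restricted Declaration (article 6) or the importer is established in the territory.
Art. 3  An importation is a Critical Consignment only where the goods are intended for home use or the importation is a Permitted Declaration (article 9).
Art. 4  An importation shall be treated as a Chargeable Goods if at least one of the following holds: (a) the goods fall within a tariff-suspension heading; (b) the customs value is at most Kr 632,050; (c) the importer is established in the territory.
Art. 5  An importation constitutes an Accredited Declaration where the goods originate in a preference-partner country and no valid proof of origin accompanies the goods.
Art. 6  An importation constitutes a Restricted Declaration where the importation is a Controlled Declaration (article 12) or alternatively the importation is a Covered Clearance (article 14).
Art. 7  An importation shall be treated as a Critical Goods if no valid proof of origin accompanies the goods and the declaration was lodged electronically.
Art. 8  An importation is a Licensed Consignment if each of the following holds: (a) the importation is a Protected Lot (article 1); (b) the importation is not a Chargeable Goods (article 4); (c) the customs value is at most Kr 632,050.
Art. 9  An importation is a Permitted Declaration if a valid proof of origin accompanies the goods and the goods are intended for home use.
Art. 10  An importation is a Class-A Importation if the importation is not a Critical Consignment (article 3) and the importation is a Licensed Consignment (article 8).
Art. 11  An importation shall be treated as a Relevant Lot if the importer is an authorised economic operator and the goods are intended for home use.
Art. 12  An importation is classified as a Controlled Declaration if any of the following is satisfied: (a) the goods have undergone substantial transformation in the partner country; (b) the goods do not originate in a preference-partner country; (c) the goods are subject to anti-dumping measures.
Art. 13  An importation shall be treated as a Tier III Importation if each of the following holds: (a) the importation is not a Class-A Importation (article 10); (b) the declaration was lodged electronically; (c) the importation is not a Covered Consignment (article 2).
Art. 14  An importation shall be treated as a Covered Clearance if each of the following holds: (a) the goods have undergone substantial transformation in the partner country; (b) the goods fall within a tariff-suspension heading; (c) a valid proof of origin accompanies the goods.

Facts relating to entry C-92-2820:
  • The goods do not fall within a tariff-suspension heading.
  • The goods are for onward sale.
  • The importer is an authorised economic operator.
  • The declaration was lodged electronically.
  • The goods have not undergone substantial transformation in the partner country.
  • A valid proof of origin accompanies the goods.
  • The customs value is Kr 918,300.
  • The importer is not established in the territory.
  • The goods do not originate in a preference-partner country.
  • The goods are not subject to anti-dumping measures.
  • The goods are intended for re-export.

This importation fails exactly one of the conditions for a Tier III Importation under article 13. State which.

article 9 — Permitted Declaration: [a valid proof of origin accompanies the goods? yes] AND [the goods are intended for home use? no] → not satisfied.
article 3 — Critical Consignment: [the goods are intended for home use? no] OR [Permitted Declaration (article 9)? no] → not satisfied.
article 1 — Protected Lot: the importer is not an authorised economic operator? no; the declaration was not lodged electronically? no; the goods do not originate in a preference-partner country? yes — 1 of 3 hold (need ≥2) → not satisfied.
article 4 — Chargeable Goods: [the goods fall within a tariff-suspension heading? no] OR [customs value: Kr 918,300 ≤ Kr 632,050? no] OR [the importer is established in the territory? no] → not satisfied.
article 8 — Licensed Consignment: [Protected Lot (article 1)? no] AND [not a Chargeable Goods (article 4)? yes] AND [customs value: Kr 918,300 ≤ Kr 632,050? no] → not satisfied.
article 10 — Class-A Importation: [not a Critical Consignment (article 3)? yes] AND [Licensed Consignment (article 8)? no] → not satisfied.
article 12 — Controlled Declaration: [the goods have undergone substantial transformation in the partner country? no] OR [the goods do not originate in a preference-partner country? yes] OR [the goods are subject to anti-dumping measures? no] → satisfied.
article 14 — Covered Clearance: [the goods have undergone substantial transformation in the partner country? no] AND [the goods fall within a tariff-suspension heading? no] AND [a valid proof of origin accompanies the goods? yes] → not satisfied.
article 6 — Restricted Declaration: [Controlled Declaration (article 12)? yes] OR [Covered Clearance (article 14)? no] → satisfied.
article 2 — Covered Consignment: [Restricted Declaration (article 6)? yes] OR [the importer is established in the territory? no] → satisfied.
article 13 — Tier III Importation: [not a Class-A Importation (article 10)? yes] AND [the declaration was lodged electronically? yes] AND [not a Covered Consignment (article 2)? no] → not satisfied.

Covered Consignment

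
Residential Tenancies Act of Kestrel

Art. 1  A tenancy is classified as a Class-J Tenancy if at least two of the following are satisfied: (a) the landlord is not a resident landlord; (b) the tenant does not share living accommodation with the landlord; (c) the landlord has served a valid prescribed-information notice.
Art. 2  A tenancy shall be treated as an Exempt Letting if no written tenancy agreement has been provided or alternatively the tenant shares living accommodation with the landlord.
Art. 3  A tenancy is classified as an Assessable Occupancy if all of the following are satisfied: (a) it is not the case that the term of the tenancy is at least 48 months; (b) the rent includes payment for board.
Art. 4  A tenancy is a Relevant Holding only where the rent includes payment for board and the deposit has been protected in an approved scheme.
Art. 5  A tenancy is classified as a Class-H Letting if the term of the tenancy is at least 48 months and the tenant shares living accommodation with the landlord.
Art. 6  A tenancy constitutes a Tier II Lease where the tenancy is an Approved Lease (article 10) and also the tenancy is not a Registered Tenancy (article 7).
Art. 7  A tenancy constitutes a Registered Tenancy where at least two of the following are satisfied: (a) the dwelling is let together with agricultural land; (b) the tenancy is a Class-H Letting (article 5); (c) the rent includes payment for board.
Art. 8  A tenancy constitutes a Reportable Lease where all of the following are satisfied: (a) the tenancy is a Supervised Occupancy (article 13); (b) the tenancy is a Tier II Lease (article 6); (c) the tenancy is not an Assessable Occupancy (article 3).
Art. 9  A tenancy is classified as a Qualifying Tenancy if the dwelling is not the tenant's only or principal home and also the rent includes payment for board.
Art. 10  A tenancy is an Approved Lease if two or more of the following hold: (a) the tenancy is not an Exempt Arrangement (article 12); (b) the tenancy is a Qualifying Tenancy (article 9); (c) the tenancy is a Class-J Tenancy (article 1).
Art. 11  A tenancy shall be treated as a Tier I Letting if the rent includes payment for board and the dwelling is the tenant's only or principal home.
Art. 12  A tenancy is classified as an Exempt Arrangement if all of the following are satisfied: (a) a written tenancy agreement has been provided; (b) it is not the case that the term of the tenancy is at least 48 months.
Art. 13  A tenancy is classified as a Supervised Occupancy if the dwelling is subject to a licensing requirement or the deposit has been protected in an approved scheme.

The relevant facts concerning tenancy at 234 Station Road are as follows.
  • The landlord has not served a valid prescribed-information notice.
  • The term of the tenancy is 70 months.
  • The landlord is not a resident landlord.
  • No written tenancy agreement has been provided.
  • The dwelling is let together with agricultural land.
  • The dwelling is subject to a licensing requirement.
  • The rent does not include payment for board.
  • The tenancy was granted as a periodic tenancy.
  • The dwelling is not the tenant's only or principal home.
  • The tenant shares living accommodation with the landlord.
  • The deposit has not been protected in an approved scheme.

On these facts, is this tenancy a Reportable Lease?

No

Under article 13: the dwelling is subject to a licensing requirement? yes; or the deposit has been protected in an approved scheme? no. So the tenancy is a Supervised Occupancy.
Under article 12: a written tenancy agreement has been provided? no; and term of the tenancy: 70 months ≥ 48 months? yes, so negated condition no. So the tenancy is not an Exempt Arrangement.
Under article 9: the dwelling is not the tenant's only or principal home? yes; and the rent includes payment for board? no. So the tenancy is not a Qualifying Tenancy.
Under article 1: the landlord is not a resident landlord? yes; the tenant does not share living accommodation with the landlord? no; the landlord has served a valid prescribed-information notice? no — 1 of 3 hold (need ≥2) → not satisfied.
Under article 10: not an Exempt Arrangement (article 12)? yes; Qualifying Tenancy (article 9)? no; Class-J Tenancy (article 1)? no — 1 of 3 hold (need ≥2) → not satisfied.
Under article 5: term of the tenancy: 70 months ≥ 48 months? yes; and the tenant shares living accommodation with the landlord? yes. So the tenancy is a Class-H Letting.
Under article 7: the dwelling is let together with agricultural land? yes; Class-H Letting (article 5)? yes; the rent includes payment for board? no — 2 of 3 hold (need ≥2) → satisfied.
Under article 6: Approved Lease (article 10)? no; and not a Registered Tenancy (article 7)? no. So the tenancy is not a Tier II Lease.
Under article 3: term of the tenancy: 70 months ≥ 48 months? yes, so negated condition no; and the rent includes payment for board? no. So the tenancy is not an Assessable Occupancy.
Under article 8: Supervised Occupancy (article 13)? yes; and Tier II Lease (article 6)? no; and not an Assessable Occupancy (article 3)? yes. So the tenancy is not a Reportable Lease.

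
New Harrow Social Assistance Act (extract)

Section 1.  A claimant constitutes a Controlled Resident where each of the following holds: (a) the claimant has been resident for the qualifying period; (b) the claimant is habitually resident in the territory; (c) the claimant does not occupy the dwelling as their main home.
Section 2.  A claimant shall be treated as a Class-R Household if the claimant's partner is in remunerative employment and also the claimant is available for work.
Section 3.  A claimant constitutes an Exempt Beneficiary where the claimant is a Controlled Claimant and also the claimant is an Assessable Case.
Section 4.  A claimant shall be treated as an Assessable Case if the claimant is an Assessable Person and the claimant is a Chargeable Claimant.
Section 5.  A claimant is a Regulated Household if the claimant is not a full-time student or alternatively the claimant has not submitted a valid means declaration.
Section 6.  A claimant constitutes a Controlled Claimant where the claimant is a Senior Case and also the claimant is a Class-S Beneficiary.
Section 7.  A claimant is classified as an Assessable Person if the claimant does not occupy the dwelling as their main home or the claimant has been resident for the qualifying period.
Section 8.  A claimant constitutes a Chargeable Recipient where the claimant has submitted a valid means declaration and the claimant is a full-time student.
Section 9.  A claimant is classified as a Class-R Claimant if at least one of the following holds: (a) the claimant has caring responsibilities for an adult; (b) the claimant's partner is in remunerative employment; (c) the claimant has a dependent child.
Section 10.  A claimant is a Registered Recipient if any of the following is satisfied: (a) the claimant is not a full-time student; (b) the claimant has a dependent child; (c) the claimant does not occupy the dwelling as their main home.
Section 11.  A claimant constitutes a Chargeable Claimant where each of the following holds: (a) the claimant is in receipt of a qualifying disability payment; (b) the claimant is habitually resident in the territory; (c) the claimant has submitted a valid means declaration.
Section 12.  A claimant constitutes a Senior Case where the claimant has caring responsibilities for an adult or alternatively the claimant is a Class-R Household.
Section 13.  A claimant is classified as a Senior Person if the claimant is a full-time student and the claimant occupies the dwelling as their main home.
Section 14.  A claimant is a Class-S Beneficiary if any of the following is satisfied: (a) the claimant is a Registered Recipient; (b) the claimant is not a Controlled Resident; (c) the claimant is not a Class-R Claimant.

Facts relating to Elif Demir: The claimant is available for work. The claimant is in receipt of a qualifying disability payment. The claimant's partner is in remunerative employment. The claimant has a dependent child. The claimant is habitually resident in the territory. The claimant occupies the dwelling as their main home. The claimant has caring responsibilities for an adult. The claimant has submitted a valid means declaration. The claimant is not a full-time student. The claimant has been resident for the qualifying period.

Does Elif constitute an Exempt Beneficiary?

Yes

section 2 — Class-R Household: [the claimant's partner is in remunerative employment? yes] AND [the claimant is available for work? yes] → satisfied.
section 12 — Senior Case: [the claimant has caring responsibilities for an adult? yes] OR [Class-R Household (section 2)? yes] → satisfied.
section 10 — Registered Recipient: [the claimant is not a full-time student? yes] OR [the claimant has a dependent child? yes] OR [the claimant does not occupy the dwelling as their main home? no] → satisfied.
section 1 — Controlled Resident: [the claimant has been resident for the qualifying period? yes] AND [the claimant is habitually resident in the territory? yes] AND [the claimant does not occupy the dwelling as their main home? no] → not satisfied.
section 9 — Class-R Claimant: [the claimant has caring responsibilities for an adult? yes] OR [the claimant's partner is in remunerative employment? yes] OR [the claimant has a dependent child? yes] → satisfied.
section 14 — Class-S Beneficiary: [Registered Recipient (section 10)? yes] OR [not a Controlled Resident (section 1)? yes] OR [not a Class-R Claimant (section 9)? no] → satisfied.
section 6 — Controlled Claimant: [Senior Case (section 12)? yes] AND [Class-S Beneficiary (section 14)? yes] → satisfied.
section 7 — Assessable Person: [the claimant does not occupy the dwelling as their main home? no] OR [the claimant has been resident for the qualifying period? yes] → satisfied.
section 11 — Chargeable Claimant: [the claimant is in receipt of a qualifying disability payment? yes] AND [the claimant is habitually resident in the territory? yes] AND [the claimant has submitted a valid means declaration? yes] → satisfied.
section 4 — Assessable Case: [Assessable Person (section 7)? yes] AND [Chargeable Claimant (section 11)? yes] → satisfied.
section 3 — Exempt Beneficiary: [Controlled Claimant (section 6)? yes] AND [Assessable Case (section 4)? yes] → satisfied.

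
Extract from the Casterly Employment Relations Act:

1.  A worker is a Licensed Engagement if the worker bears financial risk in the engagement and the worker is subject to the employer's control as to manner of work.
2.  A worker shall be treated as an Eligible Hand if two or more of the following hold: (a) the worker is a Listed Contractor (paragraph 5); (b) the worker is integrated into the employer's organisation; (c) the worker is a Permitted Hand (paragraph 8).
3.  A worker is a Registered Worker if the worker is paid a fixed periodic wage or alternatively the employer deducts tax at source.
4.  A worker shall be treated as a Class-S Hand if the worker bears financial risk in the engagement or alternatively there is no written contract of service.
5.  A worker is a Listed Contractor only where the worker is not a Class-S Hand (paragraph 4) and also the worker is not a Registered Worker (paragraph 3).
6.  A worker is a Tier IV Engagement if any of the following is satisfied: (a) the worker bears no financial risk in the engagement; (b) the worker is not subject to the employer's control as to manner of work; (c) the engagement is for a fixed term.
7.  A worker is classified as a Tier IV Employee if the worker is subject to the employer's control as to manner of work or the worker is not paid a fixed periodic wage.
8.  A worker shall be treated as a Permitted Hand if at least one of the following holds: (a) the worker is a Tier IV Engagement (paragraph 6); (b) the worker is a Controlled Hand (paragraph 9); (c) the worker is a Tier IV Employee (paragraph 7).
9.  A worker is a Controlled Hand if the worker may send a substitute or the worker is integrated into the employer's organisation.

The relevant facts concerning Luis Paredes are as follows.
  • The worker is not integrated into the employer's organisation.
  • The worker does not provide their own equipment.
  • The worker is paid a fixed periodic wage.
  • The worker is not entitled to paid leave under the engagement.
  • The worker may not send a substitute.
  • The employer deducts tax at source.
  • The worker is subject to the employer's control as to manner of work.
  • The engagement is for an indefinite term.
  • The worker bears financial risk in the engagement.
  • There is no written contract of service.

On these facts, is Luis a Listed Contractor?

Under paragraph 4: the worker bears financial risk in the engagement? yes; or there is no written contract of service? yes. So the worker is a Class-S Hand.
Under paragraph 3: the worker is paid a fixed periodic wage? yes; or the employer deducts tax at source? yes. So the worker is a Registered Worker.
Under paragraph 5: not a Class-S Hand (paragraph 4)? no; and not a Registered Worker (paragraph 3)? no. So the worker is not a Listed Contractor.

No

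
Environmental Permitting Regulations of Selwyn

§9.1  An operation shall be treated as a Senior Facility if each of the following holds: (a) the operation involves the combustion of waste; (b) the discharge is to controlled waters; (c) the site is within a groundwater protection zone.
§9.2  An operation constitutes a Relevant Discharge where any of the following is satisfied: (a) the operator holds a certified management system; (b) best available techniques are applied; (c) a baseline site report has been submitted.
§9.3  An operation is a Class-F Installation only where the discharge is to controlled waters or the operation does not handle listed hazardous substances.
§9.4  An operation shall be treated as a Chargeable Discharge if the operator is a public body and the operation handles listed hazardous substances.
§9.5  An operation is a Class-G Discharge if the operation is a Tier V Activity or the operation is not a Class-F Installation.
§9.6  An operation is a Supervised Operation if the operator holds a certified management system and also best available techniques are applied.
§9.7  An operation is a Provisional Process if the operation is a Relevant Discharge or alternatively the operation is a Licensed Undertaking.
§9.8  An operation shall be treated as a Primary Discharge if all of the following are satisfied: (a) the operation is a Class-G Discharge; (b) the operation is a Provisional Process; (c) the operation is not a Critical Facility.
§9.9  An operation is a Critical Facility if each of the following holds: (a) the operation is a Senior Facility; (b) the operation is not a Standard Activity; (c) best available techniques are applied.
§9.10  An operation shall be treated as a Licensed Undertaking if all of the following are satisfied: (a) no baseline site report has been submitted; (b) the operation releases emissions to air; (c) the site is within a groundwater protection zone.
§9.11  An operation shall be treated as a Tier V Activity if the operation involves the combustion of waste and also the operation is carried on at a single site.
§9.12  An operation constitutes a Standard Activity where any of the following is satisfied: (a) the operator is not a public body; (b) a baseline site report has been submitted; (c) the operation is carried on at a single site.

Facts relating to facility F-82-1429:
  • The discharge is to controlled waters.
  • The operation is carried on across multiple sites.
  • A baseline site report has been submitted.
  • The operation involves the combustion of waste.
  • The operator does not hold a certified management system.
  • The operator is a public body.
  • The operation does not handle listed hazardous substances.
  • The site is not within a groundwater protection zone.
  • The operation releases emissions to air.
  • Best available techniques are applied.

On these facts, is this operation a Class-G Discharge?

No

§9.11 — Tier V Activity: [the operation involves the combustion of waste? yes] AND [the operation is carried on at a single site? no] → not satisfied.
§9.3 — Class-F Installation: [the discharge is to controlled waters? yes] OR [the operation does not handle listed hazardous substances? yes] → satisfied.
§9.5 — Class-G Discharge: [Tier V Activity (§9.11)? no] OR [not a Class-F Installation (§9.3)? no] → not satisfied.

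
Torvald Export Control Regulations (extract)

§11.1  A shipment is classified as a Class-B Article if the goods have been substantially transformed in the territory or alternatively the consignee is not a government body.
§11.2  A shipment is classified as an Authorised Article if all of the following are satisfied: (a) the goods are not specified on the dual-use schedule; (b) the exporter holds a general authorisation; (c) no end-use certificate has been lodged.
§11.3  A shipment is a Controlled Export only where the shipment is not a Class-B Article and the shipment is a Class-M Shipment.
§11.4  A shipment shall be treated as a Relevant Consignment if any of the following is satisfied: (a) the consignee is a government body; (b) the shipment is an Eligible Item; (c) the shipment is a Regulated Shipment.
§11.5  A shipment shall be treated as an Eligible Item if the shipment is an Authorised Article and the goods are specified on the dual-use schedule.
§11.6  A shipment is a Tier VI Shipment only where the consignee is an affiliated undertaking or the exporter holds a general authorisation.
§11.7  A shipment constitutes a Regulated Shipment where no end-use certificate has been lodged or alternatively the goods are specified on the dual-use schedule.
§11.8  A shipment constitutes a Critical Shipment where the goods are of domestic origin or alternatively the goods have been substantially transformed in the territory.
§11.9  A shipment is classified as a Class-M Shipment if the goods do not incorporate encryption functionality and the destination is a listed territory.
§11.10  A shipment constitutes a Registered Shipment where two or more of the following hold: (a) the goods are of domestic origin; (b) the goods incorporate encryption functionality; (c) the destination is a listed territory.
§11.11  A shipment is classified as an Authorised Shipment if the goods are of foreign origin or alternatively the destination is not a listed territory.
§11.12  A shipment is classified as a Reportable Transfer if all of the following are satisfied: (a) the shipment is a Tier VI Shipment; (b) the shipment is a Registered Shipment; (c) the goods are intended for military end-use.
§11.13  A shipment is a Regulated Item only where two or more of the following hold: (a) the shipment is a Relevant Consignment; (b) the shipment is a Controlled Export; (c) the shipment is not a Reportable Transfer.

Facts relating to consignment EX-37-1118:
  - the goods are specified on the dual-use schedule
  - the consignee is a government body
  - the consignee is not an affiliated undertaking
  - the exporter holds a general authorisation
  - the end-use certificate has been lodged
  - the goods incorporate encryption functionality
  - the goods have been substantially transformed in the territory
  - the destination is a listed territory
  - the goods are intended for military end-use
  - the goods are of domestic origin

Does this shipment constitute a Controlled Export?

§11.1 — Class-B Article: [the goods have been substantially transformed in the territory? yes] OR [the consignee is not a government body? no] → satisfied.
§11.9 — Class-M Shipment: [the goods do not incorporate encryption functionality? no] AND [the destination is a listed territory? yes] → not satisfied.
§11.3 — Controlled Export: [not a Class-B Article (§11.1)? no] AND [Class-M Shipment (§11.9)? no] → not satisfied.

No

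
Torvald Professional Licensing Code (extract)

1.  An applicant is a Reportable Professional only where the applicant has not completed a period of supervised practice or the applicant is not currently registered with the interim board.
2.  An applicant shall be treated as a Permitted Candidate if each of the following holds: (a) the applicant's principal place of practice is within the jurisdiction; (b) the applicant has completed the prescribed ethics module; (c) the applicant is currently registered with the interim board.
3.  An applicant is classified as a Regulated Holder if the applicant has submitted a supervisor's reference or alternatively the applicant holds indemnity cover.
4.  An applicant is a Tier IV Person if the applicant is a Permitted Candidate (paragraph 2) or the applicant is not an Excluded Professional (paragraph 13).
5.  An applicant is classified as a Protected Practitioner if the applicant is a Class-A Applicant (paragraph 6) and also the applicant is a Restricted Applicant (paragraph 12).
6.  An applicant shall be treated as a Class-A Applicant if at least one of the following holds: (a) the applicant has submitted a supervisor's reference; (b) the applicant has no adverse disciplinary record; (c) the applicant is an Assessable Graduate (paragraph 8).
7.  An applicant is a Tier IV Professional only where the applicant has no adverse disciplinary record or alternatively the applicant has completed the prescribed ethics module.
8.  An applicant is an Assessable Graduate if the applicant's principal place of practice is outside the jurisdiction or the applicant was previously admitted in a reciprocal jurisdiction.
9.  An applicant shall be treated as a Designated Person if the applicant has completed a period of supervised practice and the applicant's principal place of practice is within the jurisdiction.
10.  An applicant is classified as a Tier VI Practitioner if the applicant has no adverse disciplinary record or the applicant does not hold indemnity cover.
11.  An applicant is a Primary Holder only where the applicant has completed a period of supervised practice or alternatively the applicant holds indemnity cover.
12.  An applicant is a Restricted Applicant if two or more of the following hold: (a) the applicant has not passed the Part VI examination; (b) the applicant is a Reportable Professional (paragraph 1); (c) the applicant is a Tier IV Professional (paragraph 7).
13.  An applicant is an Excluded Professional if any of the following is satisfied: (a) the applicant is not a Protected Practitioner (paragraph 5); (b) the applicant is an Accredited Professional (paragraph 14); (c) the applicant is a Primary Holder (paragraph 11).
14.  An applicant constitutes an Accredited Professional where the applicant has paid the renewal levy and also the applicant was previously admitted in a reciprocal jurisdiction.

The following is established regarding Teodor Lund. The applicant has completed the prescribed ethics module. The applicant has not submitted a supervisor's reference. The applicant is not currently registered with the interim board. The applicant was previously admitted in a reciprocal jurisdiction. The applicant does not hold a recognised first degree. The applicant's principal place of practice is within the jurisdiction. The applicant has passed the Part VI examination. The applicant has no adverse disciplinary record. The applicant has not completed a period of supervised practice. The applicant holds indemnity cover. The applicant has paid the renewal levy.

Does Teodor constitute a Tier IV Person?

No

paragraph 2 — Permitted Candidate: [the applicant's principal place of practice is within the jurisdiction? yes] AND [the applicant has completed the prescribed ethics module? yes] AND [the applicant is currently registered with the interim board? no] → not satisfied.
paragraph 8 — Assessable Graduate: [the applicant's principal place of practice is outside the jurisdiction? no] OR [the applicant was previously admitted in a reciprocal jurisdiction? yes] → satisfied.
paragraph 6 — Class-A Applicant: [the applicant has submitted a supervisor's reference? no] OR [the applicant has no adverse disciplinary record? yes] OR [Assessable Graduate (paragraph 8)? yes] → satisfied.
paragraph 1 — Reportable Professional: [the applicant has not completed a period of supervised practice? yes] OR [the applicant is not currently registered with the interim board? yes] → satisfied.
paragraph 7 — Tier IV Professional: [the applicant has no adverse disciplinary record? yes] OR [the applicant has completed the prescribed ethics module? yes] → satisfied.
paragraph 12 — Restricted Applicant: the applicant has not passed the Part VI examination? no; Reportable Professional (paragraph 1)? yes; Tier IV Professional (paragraph 7)? yes — 2 of 3 hold (need ≥2) → satisfied.
paragraph 5 — Protected Practitioner: [Class-A Applicant (paragraph 6)? yes] AND [Restricted Applicant (paragraph 12)? yes] → satisfied.
paragraph 14 — Accredited Professional: [the applicant has paid the renewal levy? yes] AND [the applicant was previously admitted in a reciprocal jurisdiction? yes] → satisfied.
paragraph 11 — Primary Holder: [the applicant has completed a period of supervised practice? no] OR [the applicant holds indemnity cover? yes] → satisfied.
paragraph 13 — Excluded Professional: [not a Protected Practitioner (paragraph 5)? no] OR [Accredited Professional (paragraph 14)? yes] OR [Primary Holder (paragraph 11)? yes] → satisfied.
paragraph 4 — Tier IV Person: [Permitted Candidate (paragraph 2)? no] OR [not an Excluded Professional (paragraph 13)? no] → not satisfied.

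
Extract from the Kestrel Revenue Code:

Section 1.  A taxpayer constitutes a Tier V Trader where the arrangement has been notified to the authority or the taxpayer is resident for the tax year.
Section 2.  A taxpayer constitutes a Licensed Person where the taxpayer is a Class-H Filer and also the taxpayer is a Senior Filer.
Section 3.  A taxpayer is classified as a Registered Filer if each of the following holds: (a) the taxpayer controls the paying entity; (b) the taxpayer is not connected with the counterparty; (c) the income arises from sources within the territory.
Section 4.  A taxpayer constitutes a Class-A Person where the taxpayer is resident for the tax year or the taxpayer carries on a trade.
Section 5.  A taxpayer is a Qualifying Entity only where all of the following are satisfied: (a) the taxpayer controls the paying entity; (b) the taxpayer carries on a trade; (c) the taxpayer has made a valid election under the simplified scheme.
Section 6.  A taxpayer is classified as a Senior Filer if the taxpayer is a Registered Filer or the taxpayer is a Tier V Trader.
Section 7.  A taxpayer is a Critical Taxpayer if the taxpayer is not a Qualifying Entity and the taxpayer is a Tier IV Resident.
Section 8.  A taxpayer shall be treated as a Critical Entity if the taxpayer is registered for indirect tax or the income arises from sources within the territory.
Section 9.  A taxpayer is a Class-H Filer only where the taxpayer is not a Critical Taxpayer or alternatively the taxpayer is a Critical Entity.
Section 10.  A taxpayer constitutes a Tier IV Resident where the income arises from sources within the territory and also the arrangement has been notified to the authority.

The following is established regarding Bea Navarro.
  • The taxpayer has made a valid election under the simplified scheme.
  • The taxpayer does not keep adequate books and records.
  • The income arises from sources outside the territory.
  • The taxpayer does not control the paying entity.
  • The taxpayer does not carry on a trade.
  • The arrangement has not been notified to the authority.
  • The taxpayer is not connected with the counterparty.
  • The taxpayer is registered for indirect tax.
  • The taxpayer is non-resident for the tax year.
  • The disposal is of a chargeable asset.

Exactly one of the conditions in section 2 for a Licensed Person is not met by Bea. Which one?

Under section 5: the taxpayer controls the paying entity? no; and the taxpayer carries on a trade? no; and the taxpayer has made a valid election under the simplified scheme? yes. So the taxpayer is not a Qualifying Entity.
Under section 10: the income arises from sources within the territory? no; and the arrangement has been notified to the authority? no. So the taxpayer is not a Tier IV Resident.
Under section 7: not a Qualifying Entity (section 5)? yes; and Tier IV Resident (section 10)? no. So the taxpayer is not a Critical Taxpayer.
Under section 8: the taxpayer is registered for indirect tax? yes; or the income arises from sources within the territory? no. So the taxpayer is a Critical Entity.
Under section 9: not a Critical Taxpayer (section 7)? yes; or Critical Entity (section 8)? yes. So the taxpayer is a Class-H Filer.
Under section 3: the taxpayer controls the paying entity? no; and the taxpayer is not connected with the counterparty? yes; and the income arises from sources within the territory? no. So the taxpayer is not a Registered Filer.
Under section 1: the arrangement has been notified to the authority? no; or the taxpayer is resident for the tax year? no. So the taxpayer is not a Tier V Trader.
Under section 6: Registered Filer (section 3)? no; or Tier V Trader (section 1)? no. So the taxpayer is not a Senior Filer.
Under section 2: Class-H Filer (section 9)? yes; and Senior Filer (section 6)? no. So the taxpayer is not a Licensed Person.

Senior Filer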